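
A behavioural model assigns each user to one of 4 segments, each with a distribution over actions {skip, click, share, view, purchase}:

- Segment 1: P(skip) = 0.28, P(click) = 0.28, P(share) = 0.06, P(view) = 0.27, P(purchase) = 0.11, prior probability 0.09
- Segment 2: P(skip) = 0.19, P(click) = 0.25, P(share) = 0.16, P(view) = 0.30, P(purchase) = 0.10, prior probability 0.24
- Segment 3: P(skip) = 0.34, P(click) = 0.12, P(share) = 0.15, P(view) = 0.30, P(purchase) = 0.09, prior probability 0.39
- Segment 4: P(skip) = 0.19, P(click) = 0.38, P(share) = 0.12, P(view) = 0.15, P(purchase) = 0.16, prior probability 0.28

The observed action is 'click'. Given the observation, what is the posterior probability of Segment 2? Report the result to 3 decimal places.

0.252

P(component k | x) = w_k·f_k(x) / marginal(x), where marginal(x) = Σ_j w_j·f_j(x).
Categorical probabilities:
  f_1 = P(click | comp) = 0.28
  f_2 = P(click | comp) = 0.25
  f_3 = P(click | comp) = 0.12
  f_4 = P(click | comp) = 0.38
Unnormalised posteriors:
  w_1·f_1 = 0.09 × 0.28 = 0.0252
  w_2·f_2 = 0.24 × 0.25 = 0.06
  w_3·f_3 = 0.39 × 0.12 = 0.0468
  w_4·f_4 = 0.28 × 0.38 = 0.1064
Evidence: 0.0252 + 0.06 + 0.0468 + 0.1064 = 0.2384
P(Segment 2 | data) ≈ 0.252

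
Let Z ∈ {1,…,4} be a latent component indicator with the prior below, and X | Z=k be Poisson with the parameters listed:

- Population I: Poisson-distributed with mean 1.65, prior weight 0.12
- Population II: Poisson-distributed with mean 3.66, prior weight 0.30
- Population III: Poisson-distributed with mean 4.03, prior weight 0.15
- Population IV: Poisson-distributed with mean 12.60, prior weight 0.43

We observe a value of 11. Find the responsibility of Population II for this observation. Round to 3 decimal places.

The responsibility of component k is π_k f_k(x) divided by Σ_j π_j f_j(x).
Component likelihoods at x = 11:
  p_I = e^(−1.65)·1.65^11/11! = 1.18736e-06
  p_II = e^(−3.66)·3.66^11/11! = 0.0010177
  p_III = e^(−4.03)·4.03^11/11! = 0.00202765
  p_IV = e^(−12.60)·12.60^11/11! = 0.107352
Prior × likelihood for each component:
  π_I·p_I = 0.12 × 1.18736e-06 = 1.42483e-07
  π_II·p_II = 0.30 × 0.0010177 = 0.000305309
  π_III·p_III = 0.15 × 0.00202765 = 0.000304148
  π_IV·p_IV = 0.43 × 0.107352 = 0.0461613
Normaliser: 1.42483e-07 + 0.000305309 + 0.000304148 + 0.0461613 = 0.0467709
P(Population II | data) = 0.000305309 / 0.0467709 ≈ 0.007

0.007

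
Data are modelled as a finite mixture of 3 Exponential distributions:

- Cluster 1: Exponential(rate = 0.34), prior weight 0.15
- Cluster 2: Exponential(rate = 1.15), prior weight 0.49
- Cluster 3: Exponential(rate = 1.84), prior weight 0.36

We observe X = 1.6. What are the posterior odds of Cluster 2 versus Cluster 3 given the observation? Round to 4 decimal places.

Only the two components matter; the odds are (P(Z=i) f_i(x)) / (P(Z=j) f_j(x)).
Exponential densities:
  p_1 = 0.197343
  p_2 = 0.18264
  p_3 = 0.0968846
0.0894936 / 0.0348785 ≈ 2.5659

2.5659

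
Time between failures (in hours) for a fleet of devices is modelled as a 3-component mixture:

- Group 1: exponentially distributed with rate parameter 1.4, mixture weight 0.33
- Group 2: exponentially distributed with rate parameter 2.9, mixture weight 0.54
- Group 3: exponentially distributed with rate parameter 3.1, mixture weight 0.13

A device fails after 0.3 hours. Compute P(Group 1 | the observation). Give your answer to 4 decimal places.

0.2714

By Bayes' theorem, P(k | x) = π_k f_k(x) / Σ_j π_j f_j(x).
Evaluate each component's likelihood at the observed value:
  f_1 = 1.4·e^(−1.4·0.3) = 1.4·e^(−0.4200) = 0.919866
  f_2 = 2.9·e^(−2.9·0.3) = 2.9·e^(−0.8700) = 1.21496
  f_3 = 3.1·e^(−3.1·0.3) = 3.1·e^(−0.9300) = 1.22312
Weight by the priors:
  π_1·f_1 = 0.33 × 0.919866 = 0.303556
  π_2·f_2 = 0.54 × 1.21496 = 0.656078
  π_3·f_3 = 0.13 × 1.22312 = 0.159005
Marginal: 0.303556 + 0.656078 + 0.159005 = 1.11864
Responsibility of Group 1: 0.303556 / 1.11864 ≈ 0.2714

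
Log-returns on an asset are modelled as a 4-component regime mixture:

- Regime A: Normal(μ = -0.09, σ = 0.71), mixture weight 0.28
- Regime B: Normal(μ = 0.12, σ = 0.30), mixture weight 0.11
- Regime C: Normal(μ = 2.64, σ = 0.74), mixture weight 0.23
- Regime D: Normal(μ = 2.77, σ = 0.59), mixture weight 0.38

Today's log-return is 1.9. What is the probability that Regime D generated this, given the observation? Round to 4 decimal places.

P(component k | x) = π_k·f_k(x) / marginal(x), where marginal(x) = Σ_j π_j·f_j(x).
Normal densities:
  L_A = (1/(0.71·√(2π)))·exp(−(1.9−-0.09)²/(2·0.71²)) = 0.561891·exp(-3.92789) = 0.0110609
  L_B = (1/(0.30·√(2π)))·exp(−(1.9−0.12)²/(2·0.30²)) = 1.329808·exp(-17.60222) = 3.01468e-08
  L_C = (1/(0.74·√(2π)))·exp(−(1.9−2.64)²/(2·0.74²)) = 0.539111·exp(-0.50000) = 0.326987
  L_D = (1/(0.59·√(2π)))·exp(−(1.9−2.77)²/(2·0.59²)) = 0.676173·exp(-1.08719) = 0.227981
Multiply by the mixture weights:
  π_A·L_A = 0.28 × 0.0110609 = 0.00309705
  π_B·L_B = 0.11 × 3.01468e-08 = 3.31615e-09
  π_C·L_C = 0.23 × 0.326987 = 0.0752071
  π_D·L_D = 0.38 × 0.227981 = 0.0866327
Marginal: 0.00309705 + 3.31615e-09 + 0.0752071 + 0.0866327 = 0.164937
Responsibility of Regime D: 0.0866327 / 0.164937 ≈ 0.5252

0.5252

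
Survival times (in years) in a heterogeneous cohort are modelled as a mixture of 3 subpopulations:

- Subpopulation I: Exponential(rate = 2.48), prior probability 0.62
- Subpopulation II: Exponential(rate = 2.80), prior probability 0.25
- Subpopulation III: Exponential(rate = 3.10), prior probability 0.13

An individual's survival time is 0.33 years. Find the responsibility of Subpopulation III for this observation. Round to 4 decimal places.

0.1316

Posterior ∝ prior × likelihood, so P(k | x) ∝ π_k f_k(x); normalise over all components.
Component likelihoods at x = 0.33 years:
  L_I = 2.48·e^(−2.48·0.33) = 2.48·e^(−0.8184) = 1.09402
  L_II = 2.80·e^(−2.80·0.33) = 2.80·e^(−0.9240) = 1.1114
  L_III = 3.10·e^(−3.10·0.33) = 3.10·e^(−1.0230) = 1.1145
Prior × likelihood for each component:
  π_I·L_I = 0.62 × 1.09402 = 0.678292
  π_II·L_II = 0.25 × 1.1114 = 0.27785
  π_III·L_III = 0.13 × 1.1145 = 0.144884
Marginal: 0.678292 + 0.27785 + 0.144884 = 1.10103
Responsibility of Subpopulation III: 0.144884 / 1.10103 ≈ 0.1316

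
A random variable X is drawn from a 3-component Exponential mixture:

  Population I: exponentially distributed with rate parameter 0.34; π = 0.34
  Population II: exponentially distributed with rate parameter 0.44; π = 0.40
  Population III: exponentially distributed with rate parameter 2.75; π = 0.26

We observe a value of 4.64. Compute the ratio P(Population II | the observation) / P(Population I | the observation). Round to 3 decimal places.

Since P(k|x) ∝ w_k f_k(x), the posterior odds are w_i f_i(x) / (w_j f_j(x)).
Evaluate each component's likelihood at the observed value:
  f_I = 0.34·e^(−0.34·4.64) = 0.34·e^(−1.5776) = 0.0701998
  f_II = 0.44·e^(−0.44·4.64) = 0.44·e^(−2.0416) = 0.0571212
  f_III = 2.75·e^(−2.75·4.64) = 2.75·e^(−12.7600) = 7.90197e-06
0.0228485 / 0.0238679 ≈ 0.957

0.957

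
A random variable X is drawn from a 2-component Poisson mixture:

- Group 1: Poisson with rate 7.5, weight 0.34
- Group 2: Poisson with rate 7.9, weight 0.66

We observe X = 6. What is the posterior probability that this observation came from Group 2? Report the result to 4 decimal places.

P(component k | x) = π_k·f_k(x) / marginal(x), where marginal(x) = Σ_j π_j·f_j(x).
Component likelihoods at x = 6:
  f_1 = e^(−7.5)·7.5^6/6! = 0.136718
  f_2 = e^(−7.9)·7.9^6/6! = 0.125171
Prior × likelihood for each component:
  π_1·f_1 = 0.34 × 0.136718 = 0.0464842
  π_2·f_2 = 0.66 × 0.125171 = 0.0826128
Evidence: 0.0464842 + 0.0826128 = 0.129097
Responsibility of Group 2: 0.0826128 / 0.129097 ≈ 0.6399

0.6399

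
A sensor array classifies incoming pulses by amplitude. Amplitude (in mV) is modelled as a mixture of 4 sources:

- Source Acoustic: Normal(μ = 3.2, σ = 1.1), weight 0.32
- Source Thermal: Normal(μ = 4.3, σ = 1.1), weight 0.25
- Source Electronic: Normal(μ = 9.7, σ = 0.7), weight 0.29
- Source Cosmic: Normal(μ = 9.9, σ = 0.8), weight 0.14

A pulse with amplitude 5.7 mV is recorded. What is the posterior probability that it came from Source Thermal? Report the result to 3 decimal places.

0.821

Apply Bayes' rule: the posterior for each component is proportional to its prior times its likelihood at x.
Component likelihoods at x = 5.7 mV:
  p_Acoustic = 0.0274087
  p_Thermal = 0.161352
  p_Electronic = 4.6269e-08
  p_Cosmic = 5.16059e-07
Unnormalised posteriors:
  w_Acoustic·p_Acoustic = 0.32 × 0.0274087 = 0.0087708
  w_Thermal·p_Thermal = 0.25 × 0.161352 = 0.040338
  w_Electronic·p_Electronic = 0.29 × 4.6269e-08 = 1.3418e-08
  w_Cosmic·p_Cosmic = 0.14 × 5.16059e-07 = 7.22482e-08
Denominator: 0.0087708 + 0.040338 + 1.3418e-08 + 7.22482e-08 = 0.0491089
So the posterior for Source Thermal is 0.040338 / 0.0491089 ≈ 0.821.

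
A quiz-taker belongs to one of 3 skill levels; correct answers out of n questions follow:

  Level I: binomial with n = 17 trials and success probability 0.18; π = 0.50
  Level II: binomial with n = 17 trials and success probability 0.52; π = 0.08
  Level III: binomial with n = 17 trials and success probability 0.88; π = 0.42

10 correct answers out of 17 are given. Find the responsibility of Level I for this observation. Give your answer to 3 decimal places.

Posterior ∝ prior × likelihood, so P(k | x) ∝ w_k f_k(x); normalise over all components.
Component likelihoods at x = 10 correct answers out of 17:
  p_I = C(17,10)·0.18^10·0.82^7 = 19448·3.57047e-08·0.249285 = 0.0001731
  p_II = C(17,10)·0.52^10·0.48^7 = 19448·0.00144555·0.00587068 = 0.165043
  p_III = C(17,10)·0.88^10·0.12^7 = 19448·0.278501·3.58318e-07 = 0.00194075
Weight by the priors:
  w_I·p_I = 0.50 × 0.0001731 = 8.655e-05
  w_II·p_II = 0.08 × 0.165043 = 0.0132034
  w_III·p_III = 0.42 × 0.00194075 = 0.000815116
Normaliser: 8.655e-05 + 0.0132034 + 0.000815116 = 0.0141051
P(Level I | data) = 8.655e-05 / 0.0141051 ≈ 0.006

0.006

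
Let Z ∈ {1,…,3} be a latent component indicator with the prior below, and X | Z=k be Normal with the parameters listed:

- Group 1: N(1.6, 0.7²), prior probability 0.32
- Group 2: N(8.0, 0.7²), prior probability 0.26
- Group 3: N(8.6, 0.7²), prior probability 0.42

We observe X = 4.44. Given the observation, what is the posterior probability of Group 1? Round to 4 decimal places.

0.9926

The responsibility of component k is w_k f_k(x) divided by Σ_j w_j f_j(x).
Component likelihoods at x = 4.44:
  L_1 = 0.000151873
  L_2 = 1.37851e-06
  L_3 = 1.22097e-08
Prior × likelihood for each component:
  w_1·L_1 = 0.32 × 0.000151873 = 4.85993e-05
  w_2·L_2 = 0.26 × 1.37851e-06 = 3.58412e-07
  w_3·L_3 = 0.42 × 1.22097e-08 = 5.12805e-09
Marginal: 4.85993e-05 + 3.58412e-07 + 5.12805e-09 = 4.89628e-05
So the posterior for Group 1 is 4.85993e-05 / 4.89628e-05 ≈ 0.9926.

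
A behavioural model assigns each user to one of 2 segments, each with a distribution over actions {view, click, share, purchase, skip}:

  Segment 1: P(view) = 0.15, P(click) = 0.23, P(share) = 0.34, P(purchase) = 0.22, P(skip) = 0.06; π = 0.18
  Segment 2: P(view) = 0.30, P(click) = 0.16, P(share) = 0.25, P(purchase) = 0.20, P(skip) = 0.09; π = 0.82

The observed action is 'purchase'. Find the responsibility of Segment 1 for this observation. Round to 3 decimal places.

Apply Bayes' rule: the posterior for each component is proportional to its prior times its likelihood at x.
Evaluate each component's likelihood at the observed value:
  L_1 = 0.22
  L_2 = 0.2
Unnormalised posteriors:
  P(Z=1)·L_1 = 0.18 × 0.22 = 0.0396
  P(Z=2)·L_2 = 0.82 × 0.2 = 0.164
Marginal: 0.0396 + 0.164 = 0.2036
P(Segment 1 | data) = 0.0396 / 0.2036 ≈ 0.194

0.194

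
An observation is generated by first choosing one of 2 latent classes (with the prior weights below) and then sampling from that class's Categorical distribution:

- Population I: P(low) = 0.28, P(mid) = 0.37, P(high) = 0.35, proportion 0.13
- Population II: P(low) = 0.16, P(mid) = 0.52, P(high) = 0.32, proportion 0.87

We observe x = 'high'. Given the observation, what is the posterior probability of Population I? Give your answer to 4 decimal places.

Apply Bayes' rule: the posterior for each component is proportional to its prior times its likelihood at x.
Categorical probabilities:
  L_I = 0.35
  L_II = 0.32
Unnormalised posteriors:
  π_I·L_I = 0.13 × 0.35 = 0.0455
  π_II·L_II = 0.87 × 0.32 = 0.2784
Denominator: 0.0455 + 0.2784 = 0.3239
P(Population I | x) ≈ 0.1405

0.1405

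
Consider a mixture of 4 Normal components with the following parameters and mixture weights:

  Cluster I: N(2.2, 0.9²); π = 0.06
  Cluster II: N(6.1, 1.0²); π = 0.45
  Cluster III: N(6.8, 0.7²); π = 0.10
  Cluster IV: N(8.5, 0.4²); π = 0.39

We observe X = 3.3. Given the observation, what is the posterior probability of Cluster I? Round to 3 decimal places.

By Bayes' theorem, P(k | x) = w_k f_k(x) / Σ_j w_j f_j(x).
Component likelihoods at x = 3.3:
  L_I = (1/(0.9·√(2π)))·exp(−(3.3−2.2)²/(2·0.9²)) = 0.443269·exp(-0.74691) = 0.210033
  L_II = (1/(1.0·√(2π)))·exp(−(3.3−6.1)²/(2·1.0²)) = 0.398942·exp(-3.92000) = 0.00791545
  L_III = (1/(0.7·√(2π)))·exp(−(3.3−6.8)²/(2·0.7²)) = 0.569918·exp(-12.50000) = 2.12389e-06
  L_IV = (1/(0.4·√(2π)))·exp(−(3.3−8.5)²/(2·0.4²)) = 0.997356·exp(-84.50000) = 1.99971e-37
Unnormalised posteriors:
  w_I·L_I = 0.06 × 0.210033 = 0.012602
  w_II·L_II = 0.45 × 0.00791545 = 0.00356195
  w_III·L_III = 0.10 × 2.12389e-06 = 2.12389e-07
  w_IV·L_IV = 0.39 × 1.99971e-37 = 7.79886e-38
Marginal: 0.012602 + 0.00356195 + 2.12389e-07 + 7.79886e-38 = 0.0161641
P(Cluster I | the observation) ≈ 0.780

0.780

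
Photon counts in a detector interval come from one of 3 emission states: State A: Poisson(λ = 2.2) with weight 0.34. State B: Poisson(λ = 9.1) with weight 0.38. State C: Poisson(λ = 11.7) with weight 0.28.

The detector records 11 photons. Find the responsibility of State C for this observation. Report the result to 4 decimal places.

By Bayes' theorem, P(k | x) = π_k f_k(x) / Σ_j π_j f_j(x).
Evaluate each component's likelihood at the observed value:
  L_A = 1.62198e-05
  L_B = 0.0991334
  L_C = 0.116854
Prior × likelihood for each component:
  π_A·L_A = 0.34 × 1.62198e-05 = 5.51474e-06
  π_B·L_B = 0.38 × 0.0991334 = 0.0376707
  π_C·L_C = 0.28 × 0.116854 = 0.0327191
Sum: 5.51474e-06 + 0.0376707 + 0.0327191 = 0.0703953
P(State C | 11 photons) ≈ 0.4648

0.4648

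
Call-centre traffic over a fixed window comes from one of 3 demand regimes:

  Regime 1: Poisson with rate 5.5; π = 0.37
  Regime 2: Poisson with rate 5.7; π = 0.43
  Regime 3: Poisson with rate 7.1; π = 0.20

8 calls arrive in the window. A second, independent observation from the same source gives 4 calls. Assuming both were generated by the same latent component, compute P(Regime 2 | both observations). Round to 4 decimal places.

Posterior ∝ prior × likelihood, so P(k | x) ∝ π_k f_k(x); normalise over all components.
Since both observations come from the same component, the likelihood for component k is f_k(x₁)·f_k(x₂).
  p_1 = [e^(−5.5)·5.5^8/8! = 0.0848714] × [0.155819] = 0.0132246
  p_2 = [e^(−5.7)·5.7^8/8! = 0.0924698] × [0.147167] = 0.0136085
  p_3 = [e^(−7.1)·7.1^8/8! = 0.132146] × [0.0873638] = 0.0115448
Multiply by the mixture weights:
  π_1·p_1 = 0.37 × 0.0132246 = 0.00489309
  π_2·p_2 = 0.43 × 0.0136085 = 0.00585164
  π_3·p_3 = 0.20 × 0.0115448 = 0.00230896
Evidence: 0.00489309 + 0.00585164 + 0.00230896 = 0.0130537
Responsibility of Regime 2: 0.00585164 / 0.0130537 ≈ 0.4483

0.4483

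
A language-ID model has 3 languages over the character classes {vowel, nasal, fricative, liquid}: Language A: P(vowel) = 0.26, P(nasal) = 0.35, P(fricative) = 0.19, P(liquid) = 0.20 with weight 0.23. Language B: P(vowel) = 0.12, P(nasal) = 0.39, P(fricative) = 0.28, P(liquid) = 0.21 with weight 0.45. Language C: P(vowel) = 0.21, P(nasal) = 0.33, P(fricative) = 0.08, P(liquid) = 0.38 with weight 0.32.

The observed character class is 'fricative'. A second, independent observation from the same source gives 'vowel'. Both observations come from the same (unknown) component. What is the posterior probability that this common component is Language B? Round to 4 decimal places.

0.4746

Posterior ∝ prior × likelihood, so P(k | x) ∝ w_k f_k(x); normalise over all components.
Since both observations come from the same component, the likelihood for component k is f_k(x₁)·f_k(x₂).
  f_A = [0.19] × [0.26] = 0.0494
  f_B = [0.28] × [0.12] = 0.0336
  f_C = [0.08] × [0.21] = 0.0168
Unnormalised posteriors:
  w_A·f_A = 0.23 × 0.0494 = 0.011362
  w_B·f_B = 0.45 × 0.0336 = 0.01512
  w_C·f_C = 0.32 × 0.0168 = 0.005376
Evidence: 0.011362 + 0.01512 + 0.005376 = 0.031858
P(Language B | x₁,x₂) ≈ 0.4746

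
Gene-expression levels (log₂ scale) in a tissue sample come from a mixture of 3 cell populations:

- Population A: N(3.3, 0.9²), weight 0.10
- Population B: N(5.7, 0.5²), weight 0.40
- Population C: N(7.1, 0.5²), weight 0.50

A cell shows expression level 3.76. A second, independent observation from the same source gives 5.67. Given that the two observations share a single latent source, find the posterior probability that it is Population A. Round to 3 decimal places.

0.797

Posterior ∝ prior × likelihood, so P(k | x) ∝ π_k f_k(x); normalise over all components.
Since both observations come from the same component, the likelihood for component k is f_k(x₁)·f_k(x₂).
  L_A = [(1/(0.9·√(2π)))·exp(−(3.76−3.3)²/(2·0.9²)) = 0.443269·exp(-0.13062) = 0.388992] × [0.0138316] = 0.00538038
  L_B = [(1/(0.5·√(2π)))·exp(−(3.76−5.7)²/(2·0.5²)) = 0.797885·exp(-7.52720) = 0.000429456] × [0.79645] = 0.00034204
  L_C = [(1/(0.5·√(2π)))·exp(−(3.76−7.1)²/(2·0.5²)) = 0.797885·exp(-22.31120) = 1.63046e-10] × [0.0133586] = 2.17807e-12
Multiply by the mixture weights:
  π_A·L_A = 0.10 × 0.00538038 = 0.000538038
  π_B·L_B = 0.40 × 0.00034204 = 0.000136816
  π_C·L_C = 0.50 × 2.17807e-12 = 1.08903e-12
Sum: 0.000538038 + 0.000136816 + 1.08903e-12 = 0.000674854
So the posterior for Population A is 0.000538038 / 0.000674854 ≈ 0.797.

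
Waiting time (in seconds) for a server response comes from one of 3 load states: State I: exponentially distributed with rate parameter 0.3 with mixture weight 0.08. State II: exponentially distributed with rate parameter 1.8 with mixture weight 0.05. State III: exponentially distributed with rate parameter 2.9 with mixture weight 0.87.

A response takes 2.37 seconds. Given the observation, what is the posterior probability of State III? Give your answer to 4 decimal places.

Apply Bayes' rule: the posterior for each component is proportional to its prior times its likelihood at x.
Exponential densities:
  f_I = 0.147346
  f_II = 0.0252681
  f_III = 0.00300256
Prior × likelihood for each component:
  π_I·f_I = 0.08 × 0.147346 = 0.0117877
  π_II·f_II = 0.05 × 0.0252681 = 0.0012634
  π_III·f_III = 0.87 × 0.00300256 = 0.00261223
Denominator: 0.0117877 + 0.0012634 + 0.00261223 = 0.0156633
Responsibility of State III: 0.00261223 / 0.0156633 ≈ 0.1668

0.1668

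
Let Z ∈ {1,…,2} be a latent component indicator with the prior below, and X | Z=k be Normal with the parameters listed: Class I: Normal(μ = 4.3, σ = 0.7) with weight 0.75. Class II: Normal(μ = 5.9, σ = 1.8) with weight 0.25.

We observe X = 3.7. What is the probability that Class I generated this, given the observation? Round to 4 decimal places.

By Bayes' theorem, P(k | x) = π_k f_k(x) / Σ_j π_j f_j(x).
Evaluate each component's likelihood at the observed value:
  p_I = (1/(0.7·√(2π)))·exp(−(3.7−4.3)²/(2·0.7²)) = 0.569918·exp(-0.36735) = 0.394707
  p_II = (1/(1.8·√(2π)))·exp(−(3.7−5.9)²/(2·1.8²)) = 0.221635·exp(-0.74691) = 0.105016
Prior × likelihood for each component:
  π_I·p_I = 0.75 × 0.394707 = 0.296031
  π_II·p_II = 0.25 × 0.105016 = 0.0262541
Evidence: 0.296031 + 0.0262541 = 0.322285
P(Class I | the observation) ≈ 0.9185

0.9185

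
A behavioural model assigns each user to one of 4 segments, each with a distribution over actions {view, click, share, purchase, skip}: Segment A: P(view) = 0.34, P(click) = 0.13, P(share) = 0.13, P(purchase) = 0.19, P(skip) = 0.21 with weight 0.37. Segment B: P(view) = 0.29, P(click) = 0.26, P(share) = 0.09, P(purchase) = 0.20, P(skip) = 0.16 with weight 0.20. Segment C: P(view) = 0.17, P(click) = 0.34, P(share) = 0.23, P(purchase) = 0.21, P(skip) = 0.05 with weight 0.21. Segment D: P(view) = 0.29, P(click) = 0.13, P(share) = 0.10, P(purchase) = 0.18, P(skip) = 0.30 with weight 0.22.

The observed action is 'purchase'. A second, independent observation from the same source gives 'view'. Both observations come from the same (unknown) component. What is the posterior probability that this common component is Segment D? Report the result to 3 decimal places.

Posterior ∝ prior × likelihood, so P(k | x) ∝ P(Z=k) f_k(x); normalise over all components.
Since both observations come from the same component, the likelihood for component k is f_k(x₁)·f_k(x₂).
  L_A = [P(purchase | comp) = 0.19] × [0.34] = 0.0646
  L_B = [P(purchase | comp) = 0.20] × [0.29] = 0.058
  L_C = [P(purchase | comp) = 0.21] × [0.17] = 0.0357
  L_D = [P(purchase | comp) = 0.18] × [0.29] = 0.0522
Weight by the priors:
  P(Z=A)·L_A = 0.37 × 0.0646 = 0.023902
  P(Z=B)·L_B = 0.20 × 0.058 = 0.0116
  P(Z=C)·L_C = 0.21 × 0.0357 = 0.007497
  P(Z=D)·L_D = 0.22 × 0.0522 = 0.011484
Marginal: 0.023902 + 0.0116 + 0.007497 + 0.011484 = 0.054483
So the posterior for Segment D is 0.011484 / 0.054483 ≈ 0.211.

0.211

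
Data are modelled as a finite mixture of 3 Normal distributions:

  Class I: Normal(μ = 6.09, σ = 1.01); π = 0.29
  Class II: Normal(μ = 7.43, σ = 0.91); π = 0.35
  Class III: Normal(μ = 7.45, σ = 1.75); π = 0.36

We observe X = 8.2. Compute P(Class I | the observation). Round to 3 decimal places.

By Bayes' theorem, P(k | x) = w_k f_k(x) / Σ_j w_j f_j(x).
Normal densities:
  f_I = (1/(1.01·√(2π)))·exp(−(8.2−6.09)²/(2·1.01²)) = 0.394992·exp(-2.18219) = 0.044553
  f_II = (1/(0.91·√(2π)))·exp(−(8.2−7.43)²/(2·0.91²)) = 0.438398·exp(-0.35799) = 0.306476
  f_III = (1/(1.75·√(2π)))·exp(−(8.2−7.45)²/(2·1.75²)) = 0.227967·exp(-0.09184) = 0.207964
Multiply by the mixture weights:
  w_I·f_I = 0.29 × 0.044553 = 0.0129204
  w_II·f_II = 0.35 × 0.306476 = 0.107267
  w_III·f_III = 0.36 × 0.207964 = 0.074867
Evidence: 0.0129204 + 0.107267 + 0.074867 = 0.195054
P(Class I | 8.2) = 0.0129204 / 0.195054 ≈ 0.066

0.066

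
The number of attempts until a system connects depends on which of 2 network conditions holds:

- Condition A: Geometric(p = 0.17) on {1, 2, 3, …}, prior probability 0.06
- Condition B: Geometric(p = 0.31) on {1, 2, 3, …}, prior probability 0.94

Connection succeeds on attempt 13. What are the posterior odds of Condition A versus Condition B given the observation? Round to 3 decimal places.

0.321

The posterior odds equal the prior odds times the likelihood ratio: (P(Z=i)/P(Z=j))·(f_i(x)/f_j(x)).
Component likelihoods at x = 13:
  L_A = 0.0181713
  L_B = 0.00361036
Posterior odds = (P(Z=A)·L_A) / (P(Z=B)·L_B) = (0.06·0.0181713) / (0.94·0.00361036) = 0.00109028 / 0.00339374 ≈ 0.321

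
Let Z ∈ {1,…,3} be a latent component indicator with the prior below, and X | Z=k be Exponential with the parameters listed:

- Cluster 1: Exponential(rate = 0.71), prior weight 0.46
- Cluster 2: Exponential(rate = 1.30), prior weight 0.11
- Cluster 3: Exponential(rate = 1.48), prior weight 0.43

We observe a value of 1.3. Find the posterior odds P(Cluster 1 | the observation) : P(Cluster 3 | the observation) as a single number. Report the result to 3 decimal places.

Since P(k|x) ∝ π_k f_k(x), the posterior odds are π_i f_i(x) / (π_j f_j(x)).
Component likelihoods at x = 1.3:
  L_1 = 0.71·e^(−0.71·1.3) = 0.71·e^(−0.9230) = 0.282101
  L_2 = 1.30·e^(−1.30·1.3) = 1.30·e^(−1.6900) = 0.239875
  L_3 = 1.48·e^(−1.48·1.3) = 1.48·e^(−1.9240) = 0.216112
Odds = (0.46/0.43) × (0.282101/0.216112) = 1.06977 × 1.30535 ≈ 1.396

1.396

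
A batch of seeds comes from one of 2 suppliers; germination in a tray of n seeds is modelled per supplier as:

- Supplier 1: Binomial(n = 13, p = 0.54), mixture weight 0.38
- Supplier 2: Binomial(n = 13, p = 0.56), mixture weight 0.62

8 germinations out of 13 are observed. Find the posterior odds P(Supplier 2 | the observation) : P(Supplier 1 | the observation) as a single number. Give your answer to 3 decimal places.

1.748

The posterior odds equal the prior odds times the likelihood ratio: (π_i/π_j)·(f_i(x)/f_j(x)).
Binomial probabilities:
  f_1 = C(13,8)·0.54^8·0.46^5 = 1287·0.0072302·0.0205963 = 0.191654
  f_2 = C(13,8)·0.56^8·0.44^5 = 1287·0.00967173·0.0164916 = 0.20528
Odds = (0.62/0.38) × (0.20528/0.191654) = 1.63158 × 1.0711 ≈ 1.748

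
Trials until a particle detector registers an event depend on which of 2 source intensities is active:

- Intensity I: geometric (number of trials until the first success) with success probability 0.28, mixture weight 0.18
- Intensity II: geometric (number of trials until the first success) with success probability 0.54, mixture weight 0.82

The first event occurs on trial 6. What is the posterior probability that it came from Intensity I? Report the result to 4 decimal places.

0.5167

By Bayes' theorem, P(k | x) = P(Z=k) f_k(x) / Σ_j P(Z=j) f_j(x).
Evaluate each component's likelihood at the observed value:
  f_I = 0.0541777
  f_II = 0.011122
Multiply by the mixture weights:
  P(Z=I)·f_I = 0.18 × 0.0541777 = 0.00975198
  P(Z=II)·f_II = 0.82 × 0.011122 = 0.00912004
Sum: 0.00975198 + 0.00912004 = 0.018872
P(Intensity I | 6) ≈ 0.5167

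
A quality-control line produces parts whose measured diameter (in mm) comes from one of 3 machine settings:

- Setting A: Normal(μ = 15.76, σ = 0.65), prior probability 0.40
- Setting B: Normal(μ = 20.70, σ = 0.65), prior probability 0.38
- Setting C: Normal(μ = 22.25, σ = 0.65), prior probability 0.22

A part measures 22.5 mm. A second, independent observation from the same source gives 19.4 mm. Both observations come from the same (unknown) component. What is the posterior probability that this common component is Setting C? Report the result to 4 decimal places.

0.0121

By Bayes' theorem, P(k | x) = π_k f_k(x) / Σ_j π_j f_j(x).
Since both observations come from the same component, the likelihood for component k is f_k(x₁)·f_k(x₂).
  p_A = [2.75499e-24] × [9.51172e-08] = 2.62047e-31
  p_B = [0.013267] × [0.083063] = 0.001102
  p_C = [0.569999] × [4.10557e-05] = 2.34017e-05
Prior × likelihood for each component:
  π_A·p_A = 0.40 × 2.62047e-31 = 1.04819e-31
  π_B·p_B = 0.38 × 0.001102 = 0.000418759
  π_C·p_C = 0.22 × 2.34017e-05 = 5.14837e-06
Normaliser: 1.04819e-31 + 0.000418759 + 5.14837e-06 = 0.000423907
P(Setting C | x) ≈ 0.0121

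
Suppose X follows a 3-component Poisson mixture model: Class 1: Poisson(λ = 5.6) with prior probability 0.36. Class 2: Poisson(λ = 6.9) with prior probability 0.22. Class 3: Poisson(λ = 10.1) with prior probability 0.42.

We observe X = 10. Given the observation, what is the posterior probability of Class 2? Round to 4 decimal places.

0.1902

The responsibility of component k is π_k f_k(x) divided by Σ_j π_j f_j(x).
Component likelihoods at x = 10:
  L_1 = e^(−5.6)·5.6^10/10! = 0.0309078
  L_2 = e^(−6.9)·6.9^10/10! = 0.0679354
  L_3 = e^(−10.1)·10.1^10/10! = 0.125048
Multiply by the mixture weights:
  π_1·L_1 = 0.36 × 0.0309078 = 0.0111268
  π_2·L_2 = 0.22 × 0.0679354 = 0.0149458
  π_3·L_3 = 0.42 × 0.125048 = 0.0525201
Marginal: 0.0111268 + 0.0149458 + 0.0525201 = 0.0785927
P(Class 2 | data) = 0.0149458 / 0.0785927 ≈ 0.1902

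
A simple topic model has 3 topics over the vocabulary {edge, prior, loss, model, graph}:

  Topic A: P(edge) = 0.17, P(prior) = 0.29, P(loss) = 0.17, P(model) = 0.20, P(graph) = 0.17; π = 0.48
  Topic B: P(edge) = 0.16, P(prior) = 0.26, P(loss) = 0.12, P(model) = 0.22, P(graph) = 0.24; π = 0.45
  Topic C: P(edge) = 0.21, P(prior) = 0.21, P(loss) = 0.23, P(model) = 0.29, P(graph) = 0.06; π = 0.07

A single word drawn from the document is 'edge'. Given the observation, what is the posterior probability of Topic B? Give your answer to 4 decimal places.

Apply Bayes' rule: the posterior for each component is proportional to its prior times its likelihood at x.
Categorical probabilities:
  p_A = 0.17
  p_B = 0.16
  p_C = 0.21
Multiply by the mixture weights:
  P(Z=A)·p_A = 0.48 × 0.17 = 0.0816
  P(Z=B)·p_B = 0.45 × 0.16 = 0.072
  P(Z=C)·p_C = 0.07 × 0.21 = 0.0147
Normaliser: 0.0816 + 0.072 + 0.0147 = 0.1683
P(Topic B | data) ≈ 0.4278

0.4278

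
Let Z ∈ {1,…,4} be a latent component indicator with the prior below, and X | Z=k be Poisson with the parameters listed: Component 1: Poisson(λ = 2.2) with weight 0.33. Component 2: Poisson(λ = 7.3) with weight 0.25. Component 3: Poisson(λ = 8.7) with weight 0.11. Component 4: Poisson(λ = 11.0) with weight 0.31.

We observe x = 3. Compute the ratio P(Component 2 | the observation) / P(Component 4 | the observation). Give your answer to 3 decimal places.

The posterior odds equal the prior odds times the likelihood ratio: (w_i/w_j)·(f_i(x)/f_j(x)).
Evaluate each component's likelihood at the observed value:
  f_1 = 0.196639
  f_2 = 0.0437993
  f_3 = 0.0182829
  f_4 = 0.00370499
0.0109498 / 0.00114855 ≈ 9.534

9.534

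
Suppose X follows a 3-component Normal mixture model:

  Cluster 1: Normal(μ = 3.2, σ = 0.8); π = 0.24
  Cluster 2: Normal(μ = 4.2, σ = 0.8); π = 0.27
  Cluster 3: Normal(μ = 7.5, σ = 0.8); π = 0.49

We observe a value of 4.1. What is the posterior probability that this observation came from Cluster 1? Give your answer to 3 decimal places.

Apply Bayes' rule: the posterior for each component is proportional to its prior times its likelihood at x.
Evaluate each component's likelihood at the observed value:
  p_1 = 0.264846
  p_2 = 0.494797
  p_3 = 5.96483e-05
Multiply by the mixture weights:
  π_1·p_1 = 0.24 × 0.264846 = 0.063563
  π_2·p_2 = 0.27 × 0.494797 = 0.133595
  π_3·p_3 = 0.49 × 5.96483e-05 = 2.92277e-05
Marginal: 0.063563 + 0.133595 + 2.92277e-05 = 0.197187
So the posterior for Cluster 1 is 0.063563 / 0.197187 ≈ 0.322.

0.322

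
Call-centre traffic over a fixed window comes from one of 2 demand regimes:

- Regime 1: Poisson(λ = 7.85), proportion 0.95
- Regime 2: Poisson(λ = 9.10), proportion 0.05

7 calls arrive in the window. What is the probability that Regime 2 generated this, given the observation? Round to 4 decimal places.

The responsibility of component k is π_k f_k(x) divided by Σ_j π_j f_j(x).
Component likelihoods at x = 7 calls:
  L_1 = e^(−7.85)·7.85^7/7! = 0.142051
  L_2 = e^(−9.10)·9.10^7/7! = 0.114493
Unnormalised posteriors:
  π_1·L_1 = 0.95 × 0.142051 = 0.134949
  π_2·L_2 = 0.05 × 0.114493 = 0.00572466
Denominator: 0.134949 + 0.00572466 = 0.140673
P(Regime 2 | x) ≈ 0.0407

0.0407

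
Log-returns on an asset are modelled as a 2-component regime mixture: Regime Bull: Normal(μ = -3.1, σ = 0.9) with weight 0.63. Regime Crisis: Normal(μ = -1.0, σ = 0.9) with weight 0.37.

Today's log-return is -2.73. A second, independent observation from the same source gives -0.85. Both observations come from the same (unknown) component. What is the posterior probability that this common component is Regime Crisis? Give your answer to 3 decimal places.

0.693

Apply Bayes' rule: the posterior for each component is proportional to its prior times its likelihood at x.
Since both observations come from the same component, the likelihood for component k is f_k(x₁)·f_k(x₂).
  f_Bull = [0.407349] × [0.0194759] = 0.00793349
  f_Crisis = [0.069875] × [0.437155] = 0.0305462
Unnormalised posteriors:
  π_Bull·f_Bull = 0.63 × 0.00793349 = 0.0049981
  π_Crisis·f_Crisis = 0.37 × 0.0305462 = 0.0113021
Normaliser: 0.0049981 + 0.0113021 = 0.0163002
P(Regime Crisis | x₁, x₂) ≈ 0.693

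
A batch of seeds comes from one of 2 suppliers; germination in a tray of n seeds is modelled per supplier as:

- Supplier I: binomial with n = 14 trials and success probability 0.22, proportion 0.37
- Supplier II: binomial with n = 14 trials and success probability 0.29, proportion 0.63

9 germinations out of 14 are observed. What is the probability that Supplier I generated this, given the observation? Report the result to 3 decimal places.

0.073

Apply Bayes' rule: the posterior for each component is proportional to its prior times its likelihood at x.
Binomial probabilities:
  L_I = C(14,9)·0.22^9·0.78^5 = 2002·1.20727e-06·0.288717 = 0.000697816
  L_II = C(14,9)·0.29^9·0.71^5 = 2002·1.45071e-05·0.180423 = 0.00524008
Weight by the priors:
  π_I·L_I = 0.37 × 0.000697816 = 0.000258192
  π_II·L_II = 0.63 × 0.00524008 = 0.00330125
Denominator: 0.000258192 + 0.00330125 = 0.00355944
Responsibility of Supplier I: 0.000258192 / 0.00355944 ≈ 0.073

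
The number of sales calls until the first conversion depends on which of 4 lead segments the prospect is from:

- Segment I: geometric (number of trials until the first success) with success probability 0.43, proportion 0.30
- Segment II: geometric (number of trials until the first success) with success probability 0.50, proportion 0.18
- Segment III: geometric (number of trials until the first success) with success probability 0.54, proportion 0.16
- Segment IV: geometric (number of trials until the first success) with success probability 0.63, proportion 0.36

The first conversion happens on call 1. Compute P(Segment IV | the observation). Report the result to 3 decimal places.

Apply Bayes' rule: the posterior for each component is proportional to its prior times its likelihood at x.
Component likelihoods at x = 1:
  p_I = 0.43·(1−0.43)^0 = 0.43·1 = 0.43
  p_II = 0.50·(1−0.50)^0 = 0.50·1 = 0.5
  p_III = 0.54·(1−0.54)^0 = 0.54·1 = 0.54
  p_IV = 0.63·(1−0.63)^0 = 0.63·1 = 0.63
Multiply by the mixture weights:
  π_I·p_I = 0.30 × 0.43 = 0.129
  π_II·p_II = 0.18 × 0.5 = 0.09
  π_III·p_III = 0.16 × 0.54 = 0.0864
  π_IV·p_IV = 0.36 × 0.63 = 0.2268
Normaliser: 0.129 + 0.09 + 0.0864 + 0.2268 = 0.5322
P(Segment IV | x) = 0.2268 / 0.5322 ≈ 0.426

0.426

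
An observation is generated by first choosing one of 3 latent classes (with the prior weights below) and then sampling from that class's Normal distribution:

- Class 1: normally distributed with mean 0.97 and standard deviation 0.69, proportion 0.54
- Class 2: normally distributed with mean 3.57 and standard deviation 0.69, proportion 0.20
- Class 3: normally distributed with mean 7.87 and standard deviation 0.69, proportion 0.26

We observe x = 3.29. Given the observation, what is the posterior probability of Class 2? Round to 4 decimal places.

0.9898

The responsibility of component k is π_k f_k(x) divided by Σ_j π_j f_j(x).
Normal densities:
  f_1 = (1/(0.69·√(2π)))·exp(−(3.29−0.97)²/(2·0.69²)) = 0.578177·exp(-5.65259) = 0.00202848
  f_2 = (1/(0.69·√(2π)))·exp(−(3.29−3.57)²/(2·0.69²)) = 0.578177·exp(-0.08234) = 0.53248
  f_3 = (1/(0.69·√(2π)))·exp(−(3.29−7.87)²/(2·0.69²)) = 0.578177·exp(-22.02941) = 1.56607e-10
Multiply by the mixture weights:
  π_1·f_1 = 0.54 × 0.00202848 = 0.00109538
  π_2·f_2 = 0.20 × 0.53248 = 0.106496
  π_3·f_3 = 0.26 × 1.56607e-10 = 4.07179e-11
Normaliser: 0.00109538 + 0.106496 + 4.07179e-11 = 0.107591
So the posterior for Class 2 is 0.106496 / 0.107591 ≈ 0.9898.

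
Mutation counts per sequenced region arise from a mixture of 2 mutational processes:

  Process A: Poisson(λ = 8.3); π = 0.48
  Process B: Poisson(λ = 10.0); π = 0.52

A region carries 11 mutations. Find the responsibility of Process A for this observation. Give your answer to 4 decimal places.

Apply Bayes' rule: the posterior for each component is proportional to its prior times its likelihood at x.
Component likelihoods at x = 11 mutations:
  f_A = e^(−8.3)·8.3^11/11! = 0.0801787
  f_B = e^(−10.0)·10.0^11/11! = 0.113736
Prior × likelihood for each component:
  w_A·f_A = 0.48 × 0.0801787 = 0.0384858
  w_B·f_B = 0.52 × 0.113736 = 0.0591429
Normaliser: 0.0384858 + 0.0591429 = 0.0976287
So the posterior for Process A is 0.0384858 / 0.0976287 ≈ 0.3942.

0.3942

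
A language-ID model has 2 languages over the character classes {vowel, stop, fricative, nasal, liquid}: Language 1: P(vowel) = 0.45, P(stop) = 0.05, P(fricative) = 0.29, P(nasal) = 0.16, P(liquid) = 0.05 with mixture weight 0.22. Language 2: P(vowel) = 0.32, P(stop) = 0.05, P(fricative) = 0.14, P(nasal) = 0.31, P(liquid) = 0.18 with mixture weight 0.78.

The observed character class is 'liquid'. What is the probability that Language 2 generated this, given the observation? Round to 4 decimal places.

0.9273

Apply Bayes' rule: the posterior for each component is proportional to its prior times its likelihood at x.
Categorical probabilities:
  f_1 = 0.05
  f_2 = 0.18
Prior × likelihood for each component:
  π_1·f_1 = 0.22 × 0.05 = 0.011
  π_2·f_2 = 0.78 × 0.18 = 0.1404
Evidence: 0.011 + 0.1404 = 0.1514
P(Language 2 | 'liquid') = 0.1404 / 0.1514 ≈ 0.9273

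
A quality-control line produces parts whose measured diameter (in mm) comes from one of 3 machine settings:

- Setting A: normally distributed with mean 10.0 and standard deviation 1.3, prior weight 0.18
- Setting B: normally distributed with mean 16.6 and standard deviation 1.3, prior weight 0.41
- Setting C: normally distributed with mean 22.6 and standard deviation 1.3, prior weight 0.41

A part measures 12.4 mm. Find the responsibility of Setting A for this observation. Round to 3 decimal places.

P(component k | x) = π_k·f_k(x) / marginal(x), where marginal(x) = Σ_j π_j·f_j(x).
Normal densities:
  L_A = 0.05583
  L_B = 0.00166116
  L_C = 1.31498e-14
Unnormalised posteriors:
  π_A·L_A = 0.18 × 0.05583 = 0.0100494
  π_B·L_B = 0.41 × 0.00166116 = 0.000681077
  π_C·L_C = 0.41 × 1.31498e-14 = 5.39143e-15
Normaliser: 0.0100494 + 0.000681077 + 5.39143e-15 = 0.0107305
So the posterior for Setting A is 0.0100494 / 0.0107305 ≈ 0.937.

0.937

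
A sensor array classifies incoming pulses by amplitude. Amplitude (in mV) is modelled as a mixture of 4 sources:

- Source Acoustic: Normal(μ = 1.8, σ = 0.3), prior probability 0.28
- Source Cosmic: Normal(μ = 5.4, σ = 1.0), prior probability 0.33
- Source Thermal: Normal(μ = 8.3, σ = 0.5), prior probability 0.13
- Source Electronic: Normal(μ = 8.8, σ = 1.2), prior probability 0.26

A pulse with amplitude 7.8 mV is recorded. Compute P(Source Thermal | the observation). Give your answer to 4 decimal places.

0.4788

Apply Bayes' rule: the posterior for each component is proportional to its prior times its likelihood at x.
Evaluate each component's likelihood at the observed value:
  L_Acoustic = 1.84032e-87
  L_Cosmic = 0.0223945
  L_Thermal = 0.483941
  L_Electronic = 0.234927
Prior × likelihood for each component:
  π_Acoustic·L_Acoustic = 0.28 × 1.84032e-87 = 5.15289e-88
  π_Cosmic·L_Cosmic = 0.33 × 0.0223945 = 0.00739019
  π_Thermal·L_Thermal = 0.13 × 0.483941 = 0.0629124
  π_Electronic·L_Electronic = 0.26 × 0.234927 = 0.0610809
Normaliser: 5.15289e-88 + 0.00739019 + 0.0629124 + 0.0610809 = 0.131383
So the posterior for Source Thermal is 0.0629124 / 0.131383 ≈ 0.4788.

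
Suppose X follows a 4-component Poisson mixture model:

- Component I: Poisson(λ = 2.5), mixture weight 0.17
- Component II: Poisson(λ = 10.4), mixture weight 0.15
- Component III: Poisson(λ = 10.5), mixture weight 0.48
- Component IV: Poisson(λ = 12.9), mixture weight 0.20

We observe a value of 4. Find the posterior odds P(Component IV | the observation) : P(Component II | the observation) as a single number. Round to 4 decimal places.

Since P(k|x) ∝ P(Z=k) f_k(x), the posterior odds are P(Z=i) f_i(x) / (P(Z=j) f_j(x)).
Poisson probabilities:
  p_I = e^(−2.5)·2.5^4/4! = 0.133602
  p_II = e^(−10.4)·10.4^4/4! = 0.014834
  p_III = e^(−10.5)·10.5^4/4! = 0.0139461
  p_IV = e^(−12.9)·12.9^4/4! = 0.00288236
Odds = (0.20/0.15) × (0.00288236/0.014834) = 1.33333 × 0.194307 ≈ 0.2591

0.2591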